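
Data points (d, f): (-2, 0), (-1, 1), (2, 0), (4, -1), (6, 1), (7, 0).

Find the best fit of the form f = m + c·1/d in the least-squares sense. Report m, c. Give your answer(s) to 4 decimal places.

From the data, Σ1 = 6, Σ1/d = -37/84, Σ1/d·1/d = 11365/7056.
For Mᵀf: Σf = 1, Σ1/d·f = -13/12.
Normal equations: [[6, -37/84]; [-37/84, 11365/7056]]·[m, c]ᵀ = [1, -13/12]ᵀ.
Eliminating c: (11365/7056)·(row 1) − (-37/84)·(row 2) gives (66821/7056)·m = (11365/7056)·1 − (-37/84)·(-13/12) = 1333/1176, so m = 7998/66821.
Then c = ((-13/12) − (-37/84)·(7998/66821))/(11365/7056) = -42756/66821.

m = 0.1197, c = -0.6399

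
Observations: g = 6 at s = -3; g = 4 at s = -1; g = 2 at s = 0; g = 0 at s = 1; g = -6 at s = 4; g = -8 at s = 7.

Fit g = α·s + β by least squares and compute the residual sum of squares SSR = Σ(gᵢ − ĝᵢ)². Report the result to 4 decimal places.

SSR = 4.3061

Forming MᵀM = [[76, 8]; [8, 6]] and Mᵀg = [-102, -2]ᵀ gives MᵀM·[α, β]ᵀ = Mᵀg.
Determinant 76·6 − 8² = 392.
α = ((-102)·6 − 8·(-2))/392 = -149/98; β = (76·(-2) − 8·(-102))/392 = 83/49.
Residuals: -25/98, 11/14, 15/49, -17/98, -79/49, 93/98; SSR = 211/49.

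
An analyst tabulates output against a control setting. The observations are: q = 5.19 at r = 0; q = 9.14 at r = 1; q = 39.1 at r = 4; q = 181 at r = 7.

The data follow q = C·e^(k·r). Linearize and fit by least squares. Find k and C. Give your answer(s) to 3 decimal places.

With ln qᵢ as the transformed response and rᵢ as the regressor:
Σr = 12.0000, Σ(r)² = 66.0000, Σln q = 12.7240, Σr·ln q = 53.2666.
Equations: 66.0000·k + 12.0000·ln C = 53.2666;  12.0000·k + 4·ln C = 12.7240.
Solving (det = 120.0000): k = 0.50315, ln C = 1.67154, so C = exp(1.67154) = 5.32038.

k = 0.503, C = 5.320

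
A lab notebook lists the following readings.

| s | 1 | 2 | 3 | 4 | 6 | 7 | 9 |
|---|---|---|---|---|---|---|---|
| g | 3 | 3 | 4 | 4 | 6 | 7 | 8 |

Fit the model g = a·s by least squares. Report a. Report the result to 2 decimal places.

a = 0.99

Entries of AᵀA: Σs·s = 196.
Right-hand side: Σs·g = 194.
AᵀA·[a]ᵀ = Aᵀg becomes [[196]]·[a]ᵀ = [194]ᵀ.
a = 194/196 = 0.989796.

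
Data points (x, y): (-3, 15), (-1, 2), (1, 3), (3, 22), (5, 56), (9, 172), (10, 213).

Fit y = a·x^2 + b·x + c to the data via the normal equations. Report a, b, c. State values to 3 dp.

From the data, Σx^2·x^2 = 17350, Σx^2·x = 1854, Σx^2 = 226, Σx·x = 226, Σx = 24, Σ1 = 7.
And Σx^2·y = 36970, Σx·y = 3980, Σy = 483.
MᵀM·[a, b, c]ᵀ = Mᵀy becomes [[17350, 1854, 226]; [1854, 226, 24]; [226, 24, 7]]·[a, b, c]ᵀ = [36970, 3980, 483]ᵀ.
Row-reducing yields a = 493595/245238, b = 86453/81746, c = 6866/17517.

a = 2.013, b = 1.058, c = 0.392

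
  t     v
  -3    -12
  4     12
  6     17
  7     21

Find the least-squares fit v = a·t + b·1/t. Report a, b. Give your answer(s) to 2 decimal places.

Normal-equation sums: Σt·t = 110, Σt·1/t = 4, Σ1/t·1/t = 1565/7056.
For Mᵀv: Σt·v = 333, Σ1/t·v = 77/6.
Normal equations: [[110, 4]; [4, 1565/7056]]·[a, b]ᵀ = [333, 77/6]ᵀ.
det = 110·(1565/7056) − 4² = 29627/3528.
a = (333·(1565/7056) − 4·(77/6))/(29627/3528) = 158937/59254; b = (110·(77/6) − 4·333)/(29627/3528) = 281064/29627.

a = 2.68, b = 9.49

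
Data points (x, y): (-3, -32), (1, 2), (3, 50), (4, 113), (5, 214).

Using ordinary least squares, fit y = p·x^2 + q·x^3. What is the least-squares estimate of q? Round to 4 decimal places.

q = 1.5144

Compute the Gram sums: Σx^2·x^2 = 1044, Σx^2·x^3 = 4150, Σx^3·x^3 = 21180.
Right-hand side: Σx^2·y = 7322, Σx^3·y = 36198.
Normal equations: [[1044, 4150]; [4150, 21180]]·[p, q]ᵀ = [7322, 36198]ᵀ.
det = 1044·21180 − 4150² = 4889420.
p = (7322·21180 − 4150·36198)/4889420 = 242913/244471; q = (1044·36198 − 4150·7322)/4889420 = 1851103/1222355.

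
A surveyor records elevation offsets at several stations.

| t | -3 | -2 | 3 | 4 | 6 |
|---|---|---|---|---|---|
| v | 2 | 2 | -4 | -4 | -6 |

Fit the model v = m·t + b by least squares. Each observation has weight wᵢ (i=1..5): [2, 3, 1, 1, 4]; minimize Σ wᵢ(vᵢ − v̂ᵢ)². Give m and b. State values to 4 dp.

m = -0.9508, b = -0.3578

The normal equations are: 199·m + 19·b = -196;  19·m + 11·b = -22.
(Σwᵢ·t·t = 199, Σwᵢ·t = 19, Σwᵢ·1 = 11, Σwᵢ·t·v = -196, Σwᵢ·v = -22.)
Eliminating b: 11·(row 1) − 19·(row 2) gives 1828·m = 11·(-196) − 19·(-22) = -1738, so m = -869/914.
Then b = ((-22) − 19·(-869/914))/11 = -327/914.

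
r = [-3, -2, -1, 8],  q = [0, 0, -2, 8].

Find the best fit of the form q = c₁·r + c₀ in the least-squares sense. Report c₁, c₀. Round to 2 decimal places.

Setting ∂/∂c₁ … = 0 gives: 78·c₁ + 2·c₀ = 66;  2·c₁ + 4·c₀ = 6.
Determinant 78·4 − 2² = 308.
c₁ = (66·4 − 2·6)/308 = 9/11; c₀ = (78·6 − 2·66)/308 = 12/11.

c₁ = 0.82, c₀ = 1.09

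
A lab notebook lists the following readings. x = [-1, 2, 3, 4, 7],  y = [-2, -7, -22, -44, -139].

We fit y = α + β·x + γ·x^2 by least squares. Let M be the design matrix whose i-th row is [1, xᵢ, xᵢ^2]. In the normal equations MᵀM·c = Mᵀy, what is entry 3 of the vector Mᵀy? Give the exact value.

Entry 3 ↔ basis x^2, so (Mᵀy)_{3} = Σᵢ (x^2)·yᵢ = (1)·(-2) + (4)·(-7) + (9)·(-22) + (16)·(-44) + (49)·(-139) = -7743.

-7743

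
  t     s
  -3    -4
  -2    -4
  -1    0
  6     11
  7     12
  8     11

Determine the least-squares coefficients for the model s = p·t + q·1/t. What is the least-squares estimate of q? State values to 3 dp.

q = -1.031

Forming XᵀX = [[163, 6]; [6, 40217/28224]] and Xᵀs = [258, 1387/168]ᵀ gives XᵀX·[p, q]ᵀ = Xᵀs.
Δ = 163·(40217/28224) − 6² = 5539307/28224.
p = (258·(40217/28224) − 6·(1387/168))/(5539307/28224) = 8977890/5539307; q = (163·(1387/168) − 6·258)/(5539307/28224) = -5709144/5539307.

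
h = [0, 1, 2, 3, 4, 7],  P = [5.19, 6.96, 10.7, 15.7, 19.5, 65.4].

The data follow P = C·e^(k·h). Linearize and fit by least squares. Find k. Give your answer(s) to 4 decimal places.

k = 0.3615

Linearized form: ln P = k·h + ln C. From the 6 transformed points,
Over the data: Σh = 17.0000, Σ(h)² = 79.0000, Σln P = 15.8618, Σh·ln P = 56.0870.
Normal system: [[79.0000, 17.0000]; [17.0000, 6]]·[k, ln C]ᵀ = [56.0870, 15.8618]ᵀ.
Solving (det = 185.0000): k = 0.36147, ln C = 1.61946.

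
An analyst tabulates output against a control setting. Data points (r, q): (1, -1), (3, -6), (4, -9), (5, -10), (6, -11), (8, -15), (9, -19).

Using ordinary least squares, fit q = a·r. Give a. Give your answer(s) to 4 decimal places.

Forming XᵀX = [[232]] and Xᵀq = [-462]ᵀ gives XᵀX·[a]ᵀ = Xᵀq.
Hence a = -462 / 232 ≈ -1.99138.

a = -1.9914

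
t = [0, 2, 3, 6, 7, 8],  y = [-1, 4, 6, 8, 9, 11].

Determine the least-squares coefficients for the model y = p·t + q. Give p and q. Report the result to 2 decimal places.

The normal system MᵀM·[p, q]ᵀ = Mᵀy is [[162, 26]; [26, 6]]·[p, q]ᵀ = [225, 37]ᵀ.
Determinant 162·6 − 26² = 296.
p = (225·6 − 26·37)/296 = 97/74; q = (162·37 − 26·225)/296 = 18/37.

p = 1.31, q = 0.49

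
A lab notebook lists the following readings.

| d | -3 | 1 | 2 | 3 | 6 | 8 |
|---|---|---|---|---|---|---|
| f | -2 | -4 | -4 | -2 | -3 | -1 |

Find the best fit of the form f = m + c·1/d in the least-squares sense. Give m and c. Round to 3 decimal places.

m = -2.104, c = -1.884

The normal system AᵀA·[m, c]ᵀ = Aᵀf is [[6, 43/24]; [43/24, 97/64]]·[m, c]ᵀ = [-16, -53/8]ᵀ.
Δ = 6·(97/64) − (43/24)² = 3389/576.
m = ((-16)·(97/64) − (43/24)·(-53/8))/(3389/576) = -7131/3389; c = (6·(-53/8) − (43/24)·(-16))/(3389/576) = -6384/3389.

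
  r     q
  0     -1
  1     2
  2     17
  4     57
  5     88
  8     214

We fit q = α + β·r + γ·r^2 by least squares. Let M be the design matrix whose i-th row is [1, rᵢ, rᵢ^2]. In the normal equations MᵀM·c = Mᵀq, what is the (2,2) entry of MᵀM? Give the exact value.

Row 2 ↔ basis r, column 2 ↔ basis r, so (MᵀM)_{2,2} = Σᵢ (r)·(r) = (0)·(0) + (1)·(1) + (2)·(2) + (4)·(4) + (5)·(5) + (8)·(8) = 110.

110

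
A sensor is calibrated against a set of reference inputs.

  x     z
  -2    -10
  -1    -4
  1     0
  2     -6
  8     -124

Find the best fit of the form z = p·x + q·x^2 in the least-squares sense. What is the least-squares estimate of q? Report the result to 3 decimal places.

q = -2.082

Setting ∂/∂p … = 0 gives: 74·p + 512·q = -980;  512·p + 4130·q = -8004.
(Σx·x = 74, Σx·x^2 = 512, Σx^2·x^2 = 4130, Σx·z = -980, Σx^2·z = -8004.)
det = 74·4130 − 512² = 43476.
p = ((-980)·4130 − 512·(-8004))/43476 = 12662/10869; q = (74·(-8004) − 512·(-980))/43476 = -22634/10869.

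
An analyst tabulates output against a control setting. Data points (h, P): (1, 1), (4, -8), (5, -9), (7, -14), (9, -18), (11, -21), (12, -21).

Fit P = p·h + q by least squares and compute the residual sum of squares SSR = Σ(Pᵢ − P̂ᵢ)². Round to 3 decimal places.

From the data, Σh·h = 437, Σh = 49, Σ1 = 7.
For MᵀP: Σh·P = -819, ΣP = -90.
MᵀM·[p, q]ᵀ = MᵀP becomes [[437, 49]; [49, 7]]·[p, q]ᵀ = [-819, -90]ᵀ.
Δ = 437·7 − 49² = 658.
p = ((-819)·7 − 49·(-90))/658 = -189/94; q = (437·(-90) − 49·(-819))/658 = 801/658.
Residuals: 590/329, -773/658, -54/329, -8/7, -369/329, -33/329, 1257/658; SSR = 7137/658.

SSR = 10.847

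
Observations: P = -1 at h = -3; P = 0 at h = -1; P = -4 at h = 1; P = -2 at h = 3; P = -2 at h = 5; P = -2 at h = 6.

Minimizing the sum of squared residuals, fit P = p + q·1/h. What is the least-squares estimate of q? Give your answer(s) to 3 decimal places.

From the data, Σ1 = 6, Σ1/h = 11/30, Σ1/h·1/h = 229/100.
Moment sums: ΣP = -11, Σ1/h·P = -76/15.
Normal equations: [[6, 11/30]; [11/30, 229/100]]·[p, q]ᵀ = [-11, -76/15]ᵀ.
Determinant 6·(229/100) − (11/30)² = 2449/180.
p = ((-11)·(229/100) − (11/30)·(-76/15))/(2449/180) = -20999/12245; q = (6·(-76/15) − (11/30)·(-11))/(2449/180) = -4746/2449.

q = -1.938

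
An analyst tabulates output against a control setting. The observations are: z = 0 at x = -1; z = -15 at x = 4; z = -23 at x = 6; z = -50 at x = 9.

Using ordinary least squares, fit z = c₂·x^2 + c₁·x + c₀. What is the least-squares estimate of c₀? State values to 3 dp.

c₀ = -1.012

From the data, Σx^2·x^2 = 8114, Σx^2·x = 1008, Σx^2 = 134, Σx·x = 134, Σx = 18, Σ1 = 4.
Right-hand side: Σx^2·z = -5118, Σx·z = -648, Σz = -88.
Row-reducing yields c₂ = -259/562, c₁ = -693/562, c₀ = -569/562.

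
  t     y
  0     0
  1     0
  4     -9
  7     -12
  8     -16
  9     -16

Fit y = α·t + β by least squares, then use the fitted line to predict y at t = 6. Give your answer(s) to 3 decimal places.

The normal system AᵀA·[α, β]ᵀ = Aᵀy is [[211, 29]; [29, 6]]·[α, β]ᵀ = [-392, -53]ᵀ.
Determinant 211·6 − 29² = 425.
α = ((-392)·6 − 29·(-53))/425 = -163/85; β = (211·(-53) − 29·(-392))/425 = 37/85.
At t = 6: ŷ = (-163/85)·(6) + (37/85)·(1) = -941/85.

ŷ = -11.071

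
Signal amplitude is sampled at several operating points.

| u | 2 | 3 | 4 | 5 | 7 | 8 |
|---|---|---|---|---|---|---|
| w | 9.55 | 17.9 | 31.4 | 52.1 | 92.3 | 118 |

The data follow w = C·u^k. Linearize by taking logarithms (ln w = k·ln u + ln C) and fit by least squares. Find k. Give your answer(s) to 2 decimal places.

k = 1.85

Taking logs, ln w = k·ln u + ln C, so regress ln w on ln u.
Σln u = 8.8128, Σ(ln u)² = 14.3101, Σln w = 21.8370, Σln u·ln w = 34.5997.
Equations: 14.3101·k + 8.8128·ln C = 34.5997;  8.8128·k + 6·ln C = 21.8370.
Slope k = (n·Σln u·ln w − Σln u·Σln w)/(n·Σ(ln u)² − (Σln u)²) = (6·34.5997 − 8.8128·21.8370)/8.1947 = 1.84901; ln C = (Σln w − k·Σln u)/n = 0.92367.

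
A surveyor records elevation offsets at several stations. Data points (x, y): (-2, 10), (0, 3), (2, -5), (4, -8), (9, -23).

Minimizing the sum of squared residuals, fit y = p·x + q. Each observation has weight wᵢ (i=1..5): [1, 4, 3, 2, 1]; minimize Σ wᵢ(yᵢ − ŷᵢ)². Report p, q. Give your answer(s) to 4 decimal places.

Setting ∂/∂p … = 0 gives: 129·p + 21·q = -321;  21·p + 11·q = -32.
Eliminating q: 11·(row 1) − 21·(row 2) gives 978·p = 11·(-321) − 21·(-32) = -2859, so p = -953/326.
Then q = ((-32) − 21·(-953/326))/11 = 871/326.

p = -2.9233, q = 2.6718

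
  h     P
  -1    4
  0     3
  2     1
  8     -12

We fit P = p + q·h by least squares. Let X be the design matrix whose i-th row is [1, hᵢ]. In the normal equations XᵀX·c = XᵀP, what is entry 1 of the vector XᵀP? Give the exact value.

Entry 1 ↔ basis 1, so (XᵀP)_{1} = Σᵢ Pᵢ = (1)·(4) + (1)·(3) + (1)·(1) + (1)·(-12) = -4.

-4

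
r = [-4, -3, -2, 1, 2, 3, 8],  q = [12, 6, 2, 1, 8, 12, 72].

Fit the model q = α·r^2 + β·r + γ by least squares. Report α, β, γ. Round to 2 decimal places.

α = 0.99, β = 1.06, γ = 0.26

Forming XᵀX = [[4547, 449, 107]; [449, 107, 5]; [107, 5, 7]] and Xᵀq = [5003, 559, 113]ᵀ gives XᵀX·[α, β, γ]ᵀ = Xᵀq.
Inverting the 3×3 Gram matrix, [α, β, γ]ᵀ = [140531/142026, 75275/71013, 12351/47342]ᵀ.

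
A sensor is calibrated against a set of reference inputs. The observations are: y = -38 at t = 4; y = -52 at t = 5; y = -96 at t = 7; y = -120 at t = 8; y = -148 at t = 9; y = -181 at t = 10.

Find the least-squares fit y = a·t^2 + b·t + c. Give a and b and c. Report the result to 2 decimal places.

a = -1.59, b = -1.58, c = -5.59

Entries of XᵀX: Σt^2·t^2 = 23939, Σt^2·t = 2773, Σt^2 = 335, Σt·t = 335, Σt = 43, Σ1 = 6.
And Σt^2·y = -44380, Σt·y = -5186, Σy = -635.
Solving the 3×3 system (Gaussian elimination) gives a = -223/140, b = -221/140, c = -391/70.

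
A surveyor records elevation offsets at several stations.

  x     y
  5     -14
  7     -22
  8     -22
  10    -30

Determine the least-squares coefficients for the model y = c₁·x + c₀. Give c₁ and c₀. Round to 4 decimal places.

c₁ = -3.0769, c₀ = 1.0769

The normal equations are: 238·c₁ + 30·c₀ = -700;  30·c₁ + 4·c₀ = -88.
Δ = 238·4 − 30² = 52.
c₁ = ((-700)·4 − 30·(-88))/52 = -40/13; c₀ = (238·(-88) − 30·(-700))/52 = 14/13.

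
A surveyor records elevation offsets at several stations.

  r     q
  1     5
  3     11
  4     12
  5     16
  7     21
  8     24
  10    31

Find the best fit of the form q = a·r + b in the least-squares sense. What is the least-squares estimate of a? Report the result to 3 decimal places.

a = 2.834

Setting ∂/∂a … = 0 gives: 264·a + 38·b = 815;  38·a + 7·b = 120.
(Σr·r = 264, Σr = 38, Σ1 = 7, Σr·q = 815, Σq = 120.)
Eliminating b: 7·(row 1) − 38·(row 2) gives 404·a = 7·815 − 38·120 = 1145, so a = 1145/404.
Then b = (120 − 38·(1145/404))/7 = 355/202.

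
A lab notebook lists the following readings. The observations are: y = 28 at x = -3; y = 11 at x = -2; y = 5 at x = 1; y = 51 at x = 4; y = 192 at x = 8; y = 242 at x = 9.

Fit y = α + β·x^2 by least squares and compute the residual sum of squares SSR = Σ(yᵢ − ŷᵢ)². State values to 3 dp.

The normal equations are: 6·α + 175·β = 529;  175·α + 11011·β = 33007.
(Σ1 = 6, Σx^2 = 175, Σx^2·x^2 = 11011, Σy = 529, Σx^2·y = 33007.)
Eliminating β: 11011·(row 1) − 175·(row 2) gives 35441·α = 11011·529 − 175·33007 = 48594, so α = 6942/5063.
Then β = (33007 − 175·(6942/5063))/11011 = 105467/35441.
Residuals: -5449/35441, -80611/35441, 23144/35441, 71425/35441, 6190/35441, -14699/35441; SSR = 350424/35441.

SSR = 9.888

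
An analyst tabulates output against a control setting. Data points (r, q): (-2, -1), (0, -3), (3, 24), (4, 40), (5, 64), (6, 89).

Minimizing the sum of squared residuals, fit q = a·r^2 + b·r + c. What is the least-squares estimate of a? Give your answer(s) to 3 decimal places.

From the data, Σr^2·r^2 = 2274, Σr^2·r = 424, Σr^2 = 90, Σr·r = 90, Σr = 16, Σ1 = 6.
And Σr^2·q = 5656, Σr·q = 1088, Σq = 213.
Row-reducing yields a = 31211/14820, b = 3457/1235, c = -52679/14820.

a = 2.106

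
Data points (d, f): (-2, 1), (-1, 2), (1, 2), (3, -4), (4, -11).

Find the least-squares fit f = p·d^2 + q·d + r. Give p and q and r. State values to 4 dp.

p = -0.7823, q = -0.2815, r = 3.1319

Sums needed: Σd^2·d^2 = 355, Σd^2·d = 83, Σd^2 = 31, Σd·d = 31, Σd = 5, Σ1 = 5.
And Σd^2·f = -204, Σd·f = -58, Σf = -10.
Solving the 3×3 system (Gaussian elimination) gives p = -115/147, q = -538/1911, r = 285/91.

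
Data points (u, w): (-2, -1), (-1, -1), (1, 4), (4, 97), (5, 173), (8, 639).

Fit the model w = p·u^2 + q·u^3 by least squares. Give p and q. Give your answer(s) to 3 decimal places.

XᵀX·[p, q]ᵀ = Xᵀw reads: 4995·p + 36885·q = 46772;  36885·p + 281931·q = 355014.
det = 4995·281931 − 36885² = 47742120.
p = (46772·281931 − 36885·355014)/47742120 = 15297557/7957020; q = (4995·355014 − 36885·46772)/47742120 = 1603657/1591404.

p = 1.923, q = 1.008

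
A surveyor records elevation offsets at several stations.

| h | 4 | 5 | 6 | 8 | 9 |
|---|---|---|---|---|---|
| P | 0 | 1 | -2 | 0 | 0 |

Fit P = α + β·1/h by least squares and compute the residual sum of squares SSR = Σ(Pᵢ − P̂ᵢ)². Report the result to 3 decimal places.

SSR = 4.692

Compute the Gram sums: Σ1 = 5, Σ1/h = 307/360, Σ1/h·1/h = 20509/129600.
Moment sums: ΣP = -1, Σ1/h·P = -2/15.
Normal equations: [[5, 307/360]; [307/360, 20509/129600]]·[α, β]ᵀ = [-1, -2/15]ᵀ.
Determinant 5·(20509/129600) − (307/360)² = 1037/16200.
α = ((-1)·(20509/129600) − (307/360)·(-2/15))/(1037/16200) = -5773/8296; β = (5·(-2/15) − (307/360)·(-1))/(1037/16200) = 3015/1037.
Residuals: -257/8296, 9245/8296, -14839/8296, 1379/4148, 3093/8296; SSR = 38923/8296.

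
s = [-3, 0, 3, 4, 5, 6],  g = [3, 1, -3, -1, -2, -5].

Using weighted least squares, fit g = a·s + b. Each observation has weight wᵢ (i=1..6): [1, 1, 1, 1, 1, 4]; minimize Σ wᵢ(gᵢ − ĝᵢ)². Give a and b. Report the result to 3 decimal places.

a = -0.870, b = 0.745

Forming MᵀWM = [[203, 33]; [33, 9]] and MᵀWg = [-152, -22]ᵀ gives MᵀWM·[a, b]ᵀ = MᵀWg.
Eliminating b: 9·(row 1) − 33·(row 2) gives 738·a = 9·(-152) − 33·(-22) = -642, so a = -107/123.
Then b = ((-22) − 33·(-107/123))/9 = 275/369.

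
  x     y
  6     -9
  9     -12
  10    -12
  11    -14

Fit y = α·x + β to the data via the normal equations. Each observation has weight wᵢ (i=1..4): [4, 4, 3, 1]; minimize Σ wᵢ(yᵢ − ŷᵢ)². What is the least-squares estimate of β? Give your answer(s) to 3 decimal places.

β = -3.777

MᵀWM·[α, β]ᵀ = MᵀWy reads: 889·α + 101·β = -1162;  101·α + 12·β = -134.
det = 889·12 − 101² = 467.
α = ((-1162)·12 − 101·(-134))/467 = -410/467; β = (889·(-134) − 101·(-1162))/467 = -1764/467.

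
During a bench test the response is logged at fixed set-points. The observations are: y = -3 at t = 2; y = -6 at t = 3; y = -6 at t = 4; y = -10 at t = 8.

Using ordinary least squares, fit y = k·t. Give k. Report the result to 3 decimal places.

The normal system AᵀA·[k]ᵀ = Aᵀy is [[93]]·[k]ᵀ = [-128]ᵀ.
Hence k = -128 / 93 ≈ -1.37634.

k = -1.376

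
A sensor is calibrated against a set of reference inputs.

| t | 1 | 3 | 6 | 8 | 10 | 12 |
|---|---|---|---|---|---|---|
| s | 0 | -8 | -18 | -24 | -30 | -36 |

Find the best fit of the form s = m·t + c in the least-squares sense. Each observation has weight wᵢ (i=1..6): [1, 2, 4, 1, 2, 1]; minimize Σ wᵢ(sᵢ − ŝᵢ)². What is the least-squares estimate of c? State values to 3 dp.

c = 1.787

AᵀWA·[m, c]ᵀ = AᵀWs reads: 571·m + 71·c = -1704;  71·m + 11·c = -208.
Determinant 571·11 − 71² = 1240.
m = ((-1704)·11 − 71·(-208))/1240 = -497/155; c = (571·(-208) − 71·(-1704))/1240 = 277/155.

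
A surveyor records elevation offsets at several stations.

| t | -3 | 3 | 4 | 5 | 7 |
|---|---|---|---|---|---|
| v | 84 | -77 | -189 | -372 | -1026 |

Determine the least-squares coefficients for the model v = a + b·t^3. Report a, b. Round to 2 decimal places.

a = 3.30, b = -3.00

Sums needed: Σ1 = 5, Σt^3 = 532, Σt^3·t^3 = 138828.
Moment sums: Σv = -1580, Σt^3·v = -414861.
Eliminating b: 138828·(row 1) − 532·(row 2) gives 411116·a = 138828·(-1580) − 532·(-414861) = 1357812, so a = 339453/102779.
Then b = ((-414861) − 532·(339453/102779))/138828 = -1233745/411116.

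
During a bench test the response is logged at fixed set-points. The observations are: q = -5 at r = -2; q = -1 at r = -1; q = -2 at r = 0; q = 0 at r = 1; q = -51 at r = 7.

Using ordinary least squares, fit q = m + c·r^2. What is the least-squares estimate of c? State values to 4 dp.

c = -1.0314

Compute the Gram sums: Σ1 = 5, Σr^2 = 55, Σr^2·r^2 = 2419.
Right-hand side: Σq = -59, Σr^2·q = -2520.
det = 5·2419 − 55² = 9070.
m = ((-59)·2419 − 55·(-2520))/9070 = -4121/9070; c = (5·(-2520) − 55·(-59))/9070 = -1871/1814.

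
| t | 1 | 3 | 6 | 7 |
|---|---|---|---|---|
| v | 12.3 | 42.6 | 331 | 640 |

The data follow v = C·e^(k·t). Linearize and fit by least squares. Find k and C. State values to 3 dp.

Let Y = ln v. Fitting Y = k·t + ln C by least squares:
Σt = 17.0000, Σ(t)² = 95.0000, Σln v = 18.5250, Σt·ln v = 93.8081.
Equations: 95.0000·k + 17.0000·ln C = 93.8081;  17.0000·k + 4·ln C = 18.5250.
Solving (det = 91.0000): k = 0.66271, ln C = 1.81473, so C = exp(1.81473) = 6.13941.

k = 0.663, C = 6.139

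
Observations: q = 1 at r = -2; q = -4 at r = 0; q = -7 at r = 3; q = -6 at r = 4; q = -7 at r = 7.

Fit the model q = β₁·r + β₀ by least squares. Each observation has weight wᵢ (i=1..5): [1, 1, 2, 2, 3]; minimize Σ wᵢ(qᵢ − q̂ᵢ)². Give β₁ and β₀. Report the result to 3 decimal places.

β₁ = -0.696, β₀ = -3.004

Entries of MᵀWM: Σwᵢ·r·r = 201, Σwᵢ·r = 33, Σwᵢ·1 = 9.
And Σwᵢ·r·q = -239, Σwᵢ·q = -50.
Normal equations: [[201, 33]; [33, 9]]·[β₁, β₀]ᵀ = [-239, -50]ᵀ.
det = 201·9 − 33² = 720.
β₁ = ((-239)·9 − 33·(-50))/720 = -167/240; β₀ = (201·(-50) − 33·(-239))/720 = -721/240.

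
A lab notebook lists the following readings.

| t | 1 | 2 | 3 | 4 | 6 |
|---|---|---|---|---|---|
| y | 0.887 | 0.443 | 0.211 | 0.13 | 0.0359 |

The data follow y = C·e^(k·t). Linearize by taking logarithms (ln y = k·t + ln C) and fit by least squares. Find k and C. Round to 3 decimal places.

k = -0.635, C = 1.584

With ln yᵢ as the transformed response and tᵢ as the regressor:
Σt = 16.0000, Σ(t)² = 66.0000, Σln y = -7.8572, Σt·ln y = -34.5390.
Equations: 66.0000·k + 16.0000·ln C = -34.5390;  16.0000·k + 5·ln C = -7.8572.
Δ = 66.0000·5 − (16.0000)² = 74.0000; k = (-34.5390·5 − 16.0000·-7.8572)/74.0000 = -0.63485, ln C = (66.0000·-7.8572 − 16.0000·-34.5390)/74.0000 = 0.46008, so C = exp(0.46008) = 1.58421.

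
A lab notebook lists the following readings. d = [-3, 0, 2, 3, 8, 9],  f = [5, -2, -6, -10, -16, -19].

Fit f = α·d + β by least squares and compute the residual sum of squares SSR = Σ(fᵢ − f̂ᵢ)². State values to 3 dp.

SSR = 8.459

Setting ∂/∂α … = 0 gives: 167·α + 19·β = -356;  19·α + 6·β = -48.
(Σd·d = 167, Σd = 19, Σ1 = 6, Σd·f = -356, Σf = -48.)
Δ = 167·6 − 19² = 641.
α = ((-356)·6 − 19·(-48))/641 = -1224/641; β = (167·(-48) − 19·(-356))/641 = -1252/641.
Residuals: 785/641, -30/641, -146/641, -1486/641, 788/641, 89/641; SSR = 5422/641.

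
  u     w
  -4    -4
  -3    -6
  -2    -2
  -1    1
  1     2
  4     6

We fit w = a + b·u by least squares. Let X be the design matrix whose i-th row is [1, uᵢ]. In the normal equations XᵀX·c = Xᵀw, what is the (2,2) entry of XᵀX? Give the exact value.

47

Row 2 ↔ basis u, column 2 ↔ basis u, so (XᵀX)_{2,2} = Σᵢ (u)·(u) = (-4)·(-4) + (-3)·(-3) + (-2)·(-2) + (-1)·(-1) + (1)·(1) + (4)·(4) = 47.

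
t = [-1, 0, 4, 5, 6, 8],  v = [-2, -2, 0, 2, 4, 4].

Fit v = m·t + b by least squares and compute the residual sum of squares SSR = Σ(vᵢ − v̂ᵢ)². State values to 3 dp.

SSR = 3.500

MᵀM·[m, b]ᵀ = Mᵀv reads: 142·m + 22·b = 68;  22·m + 6·b = 6.
det = 142·6 − 22² = 368.
m = (68·6 − 22·6)/368 = 3/4; b = (142·6 − 22·68)/368 = -7/4.
Residuals: 1/2, -1/4, -5/4, 0, 5/4, -1/4; SSR = 7/2.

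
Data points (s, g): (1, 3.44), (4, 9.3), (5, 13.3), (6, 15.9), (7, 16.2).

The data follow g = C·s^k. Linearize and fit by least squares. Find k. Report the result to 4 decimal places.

Let Y = ln g. Fitting Y = k·ln s + ln C by least squares:
AᵀA = [[11.5091, 6.7334]; [6.7334, 5]], rhs = [17.6323, 11.6046]ᵀ  (here Σln s = 6.7334, Σ(ln s)² = 11.5091, Σln g = 11.6046, Σln s·ln g = 17.6323).
Slope k = (n·Σln s·ln g − Σln s·Σln g)/(n·Σ(ln s)² − (Σln s)²) = (5·17.6323 − 6.7334·11.6046)/12.2067 = 0.82111; ln C = (Σln g − k·Σln s)/n = 1.21514.

k = 0.8211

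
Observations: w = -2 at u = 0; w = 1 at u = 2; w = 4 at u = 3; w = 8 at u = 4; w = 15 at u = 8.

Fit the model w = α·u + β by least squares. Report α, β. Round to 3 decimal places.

α = 2.205, β = -2.295

From the data, Σu·u = 93, Σu = 17, Σ1 = 5.
Moment sums: Σu·w = 166, Σw = 26.
Normal equations: [[93, 17]; [17, 5]]·[α, β]ᵀ = [166, 26]ᵀ.
Determinant 93·5 − 17² = 176.
α = (166·5 − 17·26)/176 = 97/44; β = (93·26 − 17·166)/176 = -101/44.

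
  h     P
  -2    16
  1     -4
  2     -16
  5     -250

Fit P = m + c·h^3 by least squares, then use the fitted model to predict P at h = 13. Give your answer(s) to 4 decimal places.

Sums needed: Σ1 = 4, Σh^3 = 126, Σh^3·h^3 = 15754.
Moment sums: ΣP = -254, Σh^3·P = -31510.
Eliminating c: 15754·(row 1) − 126·(row 2) gives 47140·m = 15754·(-254) − 126·(-31510) = -31256, so m = -7814/11785.
Then c = ((-31510) − 126·(-7814/11785))/15754 = -23509/11785.
At h = 13: P̂ = (-7814/11785)·(1) + (-23509/11785)·(2197) = -51657087/11785.

P̂ = -4383.2912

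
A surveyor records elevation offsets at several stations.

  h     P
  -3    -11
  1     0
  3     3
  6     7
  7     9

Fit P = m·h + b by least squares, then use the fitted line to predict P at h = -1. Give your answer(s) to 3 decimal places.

With design matrix A, AᵀA = [[104, 14]; [14, 5]] and AᵀP = [147, 8]ᵀ.
Determinant 104·5 − 14² = 324.
m = (147·5 − 14·8)/324 = 623/324; b = (104·8 − 14·147)/324 = -613/162.
At h = -1: P̂ = (623/324)·(-1) + (-613/162)·(1) = -1849/324.

P̂ = -5.707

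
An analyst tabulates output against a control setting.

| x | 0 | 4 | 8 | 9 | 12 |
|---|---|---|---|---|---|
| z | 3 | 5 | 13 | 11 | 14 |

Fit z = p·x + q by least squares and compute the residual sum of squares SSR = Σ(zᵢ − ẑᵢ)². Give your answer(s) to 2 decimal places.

Setting ∂/∂p … = 0 gives: 305·p + 33·q = 391;  33·p + 5·q = 46.
(Σx·x = 305, Σx = 33, Σ1 = 5, Σx·z = 391, Σz = 46.)
Eliminating q: 5·(row 1) − 33·(row 2) gives 436·p = 5·391 − 33·46 = 437, so p = 437/436.
Then q = (46 − 33·(437/436))/5 = 1127/436.
Residuals: 181/436, -695/436, 1045/436, -66/109, -267/436; SSR = 4011/436.

SSR = 9.20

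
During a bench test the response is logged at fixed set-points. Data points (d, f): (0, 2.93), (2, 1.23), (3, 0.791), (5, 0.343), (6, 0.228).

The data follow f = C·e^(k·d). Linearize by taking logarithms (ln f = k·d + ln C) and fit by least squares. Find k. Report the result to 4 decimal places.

Linearized form: ln f = k·d + ln C. From the 5 transformed points,
Over the data: Σd = 16.0000, Σ(d)² = 74.0000, Σln f = -1.5009, Σd·ln f = -14.5099.
Normal system: [[74.0000, 16.0000]; [16.0000, 5]]·[k, ln C]ᵀ = [-14.5099, -1.5009]ᵀ.
Δ = 74.0000·5 − (16.0000)² = 114.0000; k = (-14.5099·5 − 16.0000·-1.5009)/114.0000 = -0.42575, ln C = (74.0000·-1.5009 − 16.0000·-14.5099)/114.0000 = 1.06223.

k = -0.4258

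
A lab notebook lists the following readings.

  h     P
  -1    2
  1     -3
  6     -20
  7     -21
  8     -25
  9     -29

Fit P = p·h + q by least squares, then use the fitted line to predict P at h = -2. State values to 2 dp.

P̂ = 5.60

From the data, Σh·h = 232, Σh = 30, Σ1 = 6.
And Σh·P = -733, ΣP = -96.
So MᵀM·[p, q]ᵀ = MᵀP: [[232, 30]; [30, 6]]·[p, q]ᵀ = [-733, -96]ᵀ.
det = 232·6 − 30² = 492.
p = ((-733)·6 − 30·(-96))/492 = -253/82; q = (232·(-96) − 30·(-733))/492 = -47/82.
At h = -2: P̂ = (-253/82)·(-2) + (-47/82)·(1) = 459/82.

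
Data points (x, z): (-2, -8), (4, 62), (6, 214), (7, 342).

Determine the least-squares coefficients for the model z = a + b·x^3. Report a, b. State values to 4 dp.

a = -0.9707, b = 0.9982

Entries of AᵀA: Σ1 = 4, Σx^3 = 615, Σx^3·x^3 = 168465.
And Σz = 610, Σx^3·z = 167562.
AᵀA·[a, b]ᵀ = Aᵀz becomes [[4, 615]; [615, 168465]]·[a, b]ᵀ = [610, 167562]ᵀ.
Determinant 4·168465 − 615² = 295635.
a = (610·168465 − 615·167562)/295635 = -19132/19709; b = (4·167562 − 615·610)/295635 = 98366/98545.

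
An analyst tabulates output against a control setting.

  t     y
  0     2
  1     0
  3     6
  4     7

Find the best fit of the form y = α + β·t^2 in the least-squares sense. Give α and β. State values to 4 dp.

α = 1.1154, β = 0.4053

Forming XᵀX = [[4, 26]; [26, 338]] and Xᵀy = [15, 166]ᵀ gives XᵀX·[α, β]ᵀ = Xᵀy.
Determinant 4·338 − 26² = 676.
α = (15·338 − 26·166)/676 = 29/26; β = (4·166 − 26·15)/676 = 137/338.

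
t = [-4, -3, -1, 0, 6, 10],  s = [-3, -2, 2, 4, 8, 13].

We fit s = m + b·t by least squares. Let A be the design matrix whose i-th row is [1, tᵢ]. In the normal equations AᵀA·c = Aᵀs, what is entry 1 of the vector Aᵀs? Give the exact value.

22

Entry 1 ↔ basis 1, so (Aᵀs)_{1} = Σᵢ sᵢ = (1)·(-3) + (1)·(-2) + (1)·(2) + (1)·(4) + (1)·(8) + (1)·(13) = 22.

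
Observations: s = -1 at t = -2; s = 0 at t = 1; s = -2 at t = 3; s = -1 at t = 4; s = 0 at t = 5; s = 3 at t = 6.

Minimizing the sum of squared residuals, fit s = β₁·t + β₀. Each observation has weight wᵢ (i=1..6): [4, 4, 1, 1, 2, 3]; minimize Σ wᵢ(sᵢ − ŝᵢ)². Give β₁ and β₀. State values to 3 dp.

β₁ = 0.345, β₀ = -0.579

From the data, Σwᵢ·t·t = 203, Σwᵢ·t = 31, Σwᵢ·1 = 15.
Right-hand side: Σwᵢ·t·s = 52, Σwᵢ·s = 2.
MᵀWM·[β₁, β₀]ᵀ = MᵀWs becomes [[203, 31]; [31, 15]]·[β₁, β₀]ᵀ = [52, 2]ᵀ.
Eliminating β₀: 15·(row 1) − 31·(row 2) gives 2084·β₁ = 15·52 − 31·2 = 718, so β₁ = 359/1042.
Then β₀ = (2 − 31·(359/1042))/15 = -603/1042.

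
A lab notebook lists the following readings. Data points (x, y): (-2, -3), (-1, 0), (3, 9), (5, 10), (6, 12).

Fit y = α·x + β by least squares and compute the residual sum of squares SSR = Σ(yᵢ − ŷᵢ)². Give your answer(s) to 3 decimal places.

SSR = 5.476

AᵀA·[α, β]ᵀ = Aᵀy reads: 75·α + 11·β = 155;  11·α + 5·β = 28.
(Σx·x = 75, Σx = 11, Σ1 = 5, Σx·y = 155, Σy = 28.)
Determinant 75·5 − 11² = 254.
α = (155·5 − 11·28)/254 = 467/254; β = (75·28 − 11·155)/254 = 395/254.
Residuals: -223/254, 36/127, 245/127, -95/127, -149/254; SSR = 1391/254.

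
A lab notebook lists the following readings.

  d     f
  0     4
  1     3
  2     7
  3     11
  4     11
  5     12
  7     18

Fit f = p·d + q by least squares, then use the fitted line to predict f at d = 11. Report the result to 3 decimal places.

From the data, Σd·d = 104, Σd = 22, Σ1 = 7.
And Σd·f = 280, Σf = 66.
det = 104·7 − 22² = 244.
p = (280·7 − 22·66)/244 = 127/61; q = (104·66 − 22·280)/244 = 176/61.
At d = 11: f̂ = (127/61)·(11) + (176/61)·(1) = 1573/61.

f̂ = 25.787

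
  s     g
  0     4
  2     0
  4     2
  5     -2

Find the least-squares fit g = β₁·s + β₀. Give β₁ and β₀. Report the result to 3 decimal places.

β₁ = -0.881, β₀ = 3.424

From the data, Σs·s = 45, Σs = 11, Σ1 = 4.
And Σs·g = -2, Σg = 4.
Δ = 45·4 − 11² = 59.
β₁ = ((-2)·4 − 11·4)/59 = -52/59; β₀ = (45·4 − 11·(-2))/59 = 202/59.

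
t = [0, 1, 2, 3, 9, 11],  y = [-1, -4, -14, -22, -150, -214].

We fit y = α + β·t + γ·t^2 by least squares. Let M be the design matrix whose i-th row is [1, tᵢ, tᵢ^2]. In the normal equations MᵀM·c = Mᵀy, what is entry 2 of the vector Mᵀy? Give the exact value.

Entry 2 ↔ basis t, so (Mᵀy)_{2} = Σᵢ (t)·yᵢ = (0)·(-1) + (1)·(-4) + (2)·(-14) + (3)·(-22) + (9)·(-150) + (11)·(-214) = -3802.

-3802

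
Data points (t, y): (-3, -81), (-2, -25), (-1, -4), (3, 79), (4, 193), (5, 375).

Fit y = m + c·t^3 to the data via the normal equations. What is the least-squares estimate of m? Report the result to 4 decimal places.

Sums needed: Σ1 = 6, Σt^3 = 180, Σt^3·t^3 = 21244.
Moment sums: Σy = 537, Σt^3·y = 63751.
Normal equations: [[6, 180]; [180, 21244]]·[m, c]ᵀ = [537, 63751]ᵀ.
Δ = 6·21244 − 180² = 95064.
m = (537·21244 − 180·63751)/95064 = -2798/3961; c = (6·63751 − 180·537)/95064 = 47641/15844.

m = -0.7064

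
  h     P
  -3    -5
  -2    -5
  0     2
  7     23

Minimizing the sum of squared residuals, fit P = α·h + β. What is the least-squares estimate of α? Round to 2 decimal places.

The normal equations are: 62·α + 2·β = 186;  2·α + 4·β = 15.
Δ = 62·4 − 2² = 244.
α = (186·4 − 2·15)/244 = 357/122; β = (62·15 − 2·186)/244 = 279/122.

α = 2.93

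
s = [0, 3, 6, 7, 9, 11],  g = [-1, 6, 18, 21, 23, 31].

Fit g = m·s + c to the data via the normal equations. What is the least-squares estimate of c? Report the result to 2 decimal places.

Forming AᵀA = [[296, 36]; [36, 6]] and Aᵀg = [821, 98]ᵀ gives AᵀA·[m, c]ᵀ = Aᵀg.
Δ = 296·6 − 36² = 480.
m = (821·6 − 36·98)/480 = 233/80; c = (296·98 − 36·821)/480 = -137/120.

c = -1.14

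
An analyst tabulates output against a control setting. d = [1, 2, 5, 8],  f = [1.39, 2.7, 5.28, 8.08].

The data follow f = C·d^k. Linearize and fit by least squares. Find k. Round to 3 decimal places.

Taking logs, ln f = k·ln d + ln C, so regress ln f on ln d.
Σln d = 4.3820, Σ(ln d)² = 7.3948, Σln f = 5.0759, Σln d·ln f = 7.7112.
Equations: 7.3948·k + 4.3820·ln C = 7.7112;  4.3820·k + 4·ln C = 5.0759.
Slope k = (n·Σln d·ln f − Σln d·Σln f)/(n·Σ(ln d)² − (Σln d)²) = (4·7.7112 − 4.3820·5.0759)/10.3771 = 0.82897; ln C = (Σln f − k·Σln d)/n = 0.36083.

k = 0.829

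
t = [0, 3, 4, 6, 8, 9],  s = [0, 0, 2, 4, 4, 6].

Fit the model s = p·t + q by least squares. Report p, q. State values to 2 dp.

p = 0.68, q = -0.73

Forming XᵀX = [[206, 30]; [30, 6]] and Xᵀs = [118, 16]ᵀ gives XᵀX·[p, q]ᵀ = Xᵀs.
Eliminating q: 6·(row 1) − 30·(row 2) gives 336·p = 6·118 − 30·16 = 228, so p = 19/28.
Then q = (16 − 30·(19/28))/6 = -61/84.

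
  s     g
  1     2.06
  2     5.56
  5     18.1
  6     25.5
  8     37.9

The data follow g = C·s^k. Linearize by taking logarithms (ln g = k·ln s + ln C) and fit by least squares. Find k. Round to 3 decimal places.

k = 1.388

Linearized form: ln g = k·ln s + ln C. From the 5 transformed points,
AᵀA = [[10.6052, 6.1738]; [6.1738, 5]], rhs = [19.2116, 12.2078]ᵀ  (here Σln s = 6.1738, Σ(ln s)² = 10.6052, Σln g = 12.2078, Σln s·ln g = 19.2116).
Δ = 10.6052·5 − (6.1738)² = 14.9105; k = (19.2116·5 − 6.1738·12.2078)/14.9105 = 1.38756, ln C = (10.6052·12.2078 − 6.1738·19.2116)/14.9105 = 0.72827.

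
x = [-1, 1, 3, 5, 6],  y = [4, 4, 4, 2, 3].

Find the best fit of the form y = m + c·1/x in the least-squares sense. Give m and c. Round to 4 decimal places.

m = 3.4099, c = -0.0705

From the data, Σ1 = 5, Σ1/x = 7/10, Σ1/x·1/x = 1961/900.
Right-hand side: Σy = 17, Σ1/x·y = 67/30.
Eliminating c: (1961/900)·(row 1) − (7/10)·(row 2) gives (2341/225)·m = (1961/900)·17 − (7/10)·(67/30) = 3193/90, so m = 15965/4682.
Then c = ((67/30) − (7/10)·(15965/4682))/(1961/900) = -165/2341.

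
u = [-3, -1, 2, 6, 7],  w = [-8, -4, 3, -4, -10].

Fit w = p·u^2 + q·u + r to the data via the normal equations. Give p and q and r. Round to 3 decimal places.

Compute the Gram sums: Σu^2·u^2 = 3795, Σu^2·u = 539, Σu^2 = 99, Σu·u = 99, Σu = 11, Σ1 = 5.
For Aᵀw: Σu^2·w = -698, Σu·w = -60, Σw = -23.
Row-reducing yields p = -1719/3872, q = 6895/3872, r = 3/11.

p = -0.444, q = 1.781, r = 0.273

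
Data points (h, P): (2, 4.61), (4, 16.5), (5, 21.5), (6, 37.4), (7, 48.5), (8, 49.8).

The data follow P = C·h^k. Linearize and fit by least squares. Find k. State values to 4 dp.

Taking logs, ln P = k·ln h + ln C, so regress ln P on ln h.
AᵀA = [[16.3136, 9.5060]; [9.5060, 6]], rhs = [32.0522, 18.8109]ᵀ  (here Σln h = 9.5060, Σ(ln h)² = 16.3136, Σln P = 18.8109, Σln h·ln P = 32.0522).
Solving (det = 7.5177): k = 1.79539, ln C = 0.29066.

k = 1.7954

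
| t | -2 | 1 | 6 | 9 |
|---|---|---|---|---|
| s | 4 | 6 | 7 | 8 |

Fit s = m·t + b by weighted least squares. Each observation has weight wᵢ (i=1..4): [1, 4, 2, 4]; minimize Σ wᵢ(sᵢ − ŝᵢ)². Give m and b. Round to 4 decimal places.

m = 0.2922, b = 5.3992

Normal-equation sums: Σwᵢ·t·t = 404, Σwᵢ·t = 50, Σwᵢ·1 = 11.
For AᵀWs: Σwᵢ·t·s = 388, Σwᵢ·s = 74.
Normal equations: [[404, 50]; [50, 11]]·[m, b]ᵀ = [388, 74]ᵀ.
det = 404·11 − 50² = 1944.
m = (388·11 − 50·74)/1944 = 71/243; b = (404·74 − 50·388)/1944 = 1312/243.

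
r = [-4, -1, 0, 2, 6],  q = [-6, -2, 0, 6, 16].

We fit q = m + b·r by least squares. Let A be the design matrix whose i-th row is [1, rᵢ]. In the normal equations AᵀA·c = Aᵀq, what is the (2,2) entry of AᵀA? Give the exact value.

57

Row 2 ↔ basis r, column 2 ↔ basis r, so (AᵀA)_{2,2} = Σᵢ (r)·(r) = (-4)·(-4) + (-1)·(-1) + (0)·(0) + (2)·(2) + (6)·(6) = 57.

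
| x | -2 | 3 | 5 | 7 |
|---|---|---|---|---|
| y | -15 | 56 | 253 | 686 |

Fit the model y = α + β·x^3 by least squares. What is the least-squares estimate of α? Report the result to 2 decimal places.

α = 2.00

Sums needed: Σ1 = 4, Σx^3 = 487, Σx^3·x^3 = 134067.
Moment sums: Σy = 980, Σx^3·y = 268555.
AᵀA·[α, β]ᵀ = Aᵀy becomes [[4, 487]; [487, 134067]]·[α, β]ᵀ = [980, 268555]ᵀ.
Determinant 4·134067 − 487² = 299099.
α = (980·134067 − 487·268555)/299099 = 599375/299099; β = (4·268555 − 487·980)/299099 = 596960/299099.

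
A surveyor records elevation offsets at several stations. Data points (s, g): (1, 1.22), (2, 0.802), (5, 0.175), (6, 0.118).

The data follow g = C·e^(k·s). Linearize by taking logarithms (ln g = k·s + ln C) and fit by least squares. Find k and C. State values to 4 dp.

Linearized form: ln g = k·s + ln C. From the 4 transformed points,
Σs = 14.0000, Σ(s)² = 66.0000, Σln g = -3.9018, Σs·ln g = -21.7797.
Equations: 66.0000·k + 14.0000·ln C = -21.7797;  14.0000·k + 4·ln C = -3.9018.
Δ = 66.0000·4 − (14.0000)² = 68.0000; k = (-21.7797·4 − 14.0000·-3.9018)/68.0000 = -0.47784, ln C = (66.0000·-3.9018 − 14.0000·-21.7797)/68.0000 = 0.69698, so C = exp(0.69698) = 2.00769.

k = -0.4778, C = 2.0077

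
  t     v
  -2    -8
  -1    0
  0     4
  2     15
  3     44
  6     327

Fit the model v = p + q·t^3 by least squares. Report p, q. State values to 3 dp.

p = 3.202, q = 1.499

Sums needed: Σ1 = 6, Σt^3 = 242, Σt^3·t^3 = 47514.
Moment sums: Σv = 382, Σt^3·v = 72004.
Normal equations: [[6, 242]; [242, 47514]]·[p, q]ᵀ = [382, 72004]ᵀ.
Δ = 6·47514 − 242² = 226520.
p = (382·47514 − 242·72004)/226520 = 36269/11326; q = (6·72004 − 242·382)/226520 = 16979/11326.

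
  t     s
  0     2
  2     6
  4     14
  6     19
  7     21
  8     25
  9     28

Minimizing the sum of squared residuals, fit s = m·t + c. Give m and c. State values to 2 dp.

The normal equations are: 250·m + 36·c = 781;  36·m + 7·c = 115.
(Σt·t = 250, Σt = 36, Σ1 = 7, Σt·s = 781, Σs = 115.)
Determinant 250·7 − 36² = 454.
m = (781·7 − 36·115)/454 = 1327/454; c = (250·115 − 36·781)/454 = 317/227.

m = 2.92, c = 1.40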